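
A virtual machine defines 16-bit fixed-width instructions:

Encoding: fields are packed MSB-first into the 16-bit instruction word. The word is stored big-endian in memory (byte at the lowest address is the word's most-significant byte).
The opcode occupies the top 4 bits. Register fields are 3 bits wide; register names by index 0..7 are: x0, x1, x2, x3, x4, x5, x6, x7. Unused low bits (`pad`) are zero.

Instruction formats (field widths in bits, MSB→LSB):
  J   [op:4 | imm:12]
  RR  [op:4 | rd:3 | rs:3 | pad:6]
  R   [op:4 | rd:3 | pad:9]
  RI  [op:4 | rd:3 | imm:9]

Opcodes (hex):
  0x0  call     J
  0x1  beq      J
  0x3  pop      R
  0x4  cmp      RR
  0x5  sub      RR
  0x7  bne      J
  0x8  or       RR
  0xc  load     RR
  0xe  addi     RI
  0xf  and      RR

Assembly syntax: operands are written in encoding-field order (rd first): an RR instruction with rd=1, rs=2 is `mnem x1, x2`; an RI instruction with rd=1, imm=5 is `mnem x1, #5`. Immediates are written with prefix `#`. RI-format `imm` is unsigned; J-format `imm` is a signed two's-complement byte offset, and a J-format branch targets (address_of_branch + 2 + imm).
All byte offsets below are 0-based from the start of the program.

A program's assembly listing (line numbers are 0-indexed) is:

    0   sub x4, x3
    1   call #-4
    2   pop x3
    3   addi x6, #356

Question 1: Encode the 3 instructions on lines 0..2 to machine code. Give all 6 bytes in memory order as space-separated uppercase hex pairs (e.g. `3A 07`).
L0: sub op=0x5:4|rd=4:3|rs=3:3|pad=0:6 ⇒ 0x58c0 ⇒ big 58 c0
L1: call op=0x0:4|imm=-4:12 ⇒ 0x0ffc ⇒ big 0f fc
L2: pop op=0x3:4|rd=3:3|pad=0:9 ⇒ 0x3600 ⇒ big 36 00

58 C0 0F FC 36 00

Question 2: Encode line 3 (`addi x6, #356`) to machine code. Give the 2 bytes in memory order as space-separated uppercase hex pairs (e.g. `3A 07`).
L3: addi op=0xe:4|rd=6:3|imm=356:9 ⇒ 0xed64 ⇒ big ed 64

ED 64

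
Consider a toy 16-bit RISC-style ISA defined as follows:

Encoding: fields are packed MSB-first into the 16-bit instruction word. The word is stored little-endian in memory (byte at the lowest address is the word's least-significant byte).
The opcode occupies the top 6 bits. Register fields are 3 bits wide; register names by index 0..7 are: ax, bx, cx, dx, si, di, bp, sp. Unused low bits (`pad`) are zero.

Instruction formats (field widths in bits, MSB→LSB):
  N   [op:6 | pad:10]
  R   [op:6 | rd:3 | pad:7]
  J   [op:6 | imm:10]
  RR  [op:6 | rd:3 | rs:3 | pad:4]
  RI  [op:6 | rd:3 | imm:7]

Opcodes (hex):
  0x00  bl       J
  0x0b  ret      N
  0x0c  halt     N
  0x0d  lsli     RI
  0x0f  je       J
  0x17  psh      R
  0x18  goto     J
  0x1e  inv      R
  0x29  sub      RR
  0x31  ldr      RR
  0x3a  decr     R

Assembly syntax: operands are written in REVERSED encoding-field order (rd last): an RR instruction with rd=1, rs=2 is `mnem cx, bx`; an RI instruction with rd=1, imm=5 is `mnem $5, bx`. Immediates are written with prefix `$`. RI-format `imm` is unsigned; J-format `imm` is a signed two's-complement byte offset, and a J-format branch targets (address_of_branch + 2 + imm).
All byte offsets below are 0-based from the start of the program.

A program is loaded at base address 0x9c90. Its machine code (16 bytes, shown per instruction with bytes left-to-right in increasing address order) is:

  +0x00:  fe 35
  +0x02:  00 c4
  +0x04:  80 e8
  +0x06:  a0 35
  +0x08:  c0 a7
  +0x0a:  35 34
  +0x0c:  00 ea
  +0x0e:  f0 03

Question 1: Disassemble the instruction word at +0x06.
lsli $32, dx

+0x06: a0 35 ⇒ word 0x35a0 (little)
  op=0x35a0>>10=0xd ⇒ lsli (RI)
  rd@[9:7]=0x3 ⇒ dx
  imm@[6:0]=0x20 ⇒ $32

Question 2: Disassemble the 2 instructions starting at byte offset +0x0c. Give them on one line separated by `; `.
off 0x0c: read 00 ea as little → 0xea00
  op=0xea00>>10=0x3a ⇒ decr (R)
  [9:7] rd=4 = si
off 0x0e: read f0 03 as little → 0x03f0
  op=0x03f0>>10=0x0 ⇒ bl (J)
  [9:0] imm=1008 (s10→-16) = $-16

decr si; bl $-16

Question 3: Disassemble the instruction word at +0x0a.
@+0a  little-endian(35 34) = 0x3435
  top 6b → 0xd → lsli [RI]
  rd@[9:7]=0x0 ⇒ ax
  imm@[6:0]=0x35 ⇒ $53

lsli $53, ax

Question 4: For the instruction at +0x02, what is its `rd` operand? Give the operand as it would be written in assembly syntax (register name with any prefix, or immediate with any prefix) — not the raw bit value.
ax

+0x02: 00 c4 ⇒ word 0xc400 (little)
  opcode bits[15:10]=0x31: ldr/RR
  rd@[9:7]=0x0 ⇒ ax
  rs@[6:4]=0x0 ⇒ ax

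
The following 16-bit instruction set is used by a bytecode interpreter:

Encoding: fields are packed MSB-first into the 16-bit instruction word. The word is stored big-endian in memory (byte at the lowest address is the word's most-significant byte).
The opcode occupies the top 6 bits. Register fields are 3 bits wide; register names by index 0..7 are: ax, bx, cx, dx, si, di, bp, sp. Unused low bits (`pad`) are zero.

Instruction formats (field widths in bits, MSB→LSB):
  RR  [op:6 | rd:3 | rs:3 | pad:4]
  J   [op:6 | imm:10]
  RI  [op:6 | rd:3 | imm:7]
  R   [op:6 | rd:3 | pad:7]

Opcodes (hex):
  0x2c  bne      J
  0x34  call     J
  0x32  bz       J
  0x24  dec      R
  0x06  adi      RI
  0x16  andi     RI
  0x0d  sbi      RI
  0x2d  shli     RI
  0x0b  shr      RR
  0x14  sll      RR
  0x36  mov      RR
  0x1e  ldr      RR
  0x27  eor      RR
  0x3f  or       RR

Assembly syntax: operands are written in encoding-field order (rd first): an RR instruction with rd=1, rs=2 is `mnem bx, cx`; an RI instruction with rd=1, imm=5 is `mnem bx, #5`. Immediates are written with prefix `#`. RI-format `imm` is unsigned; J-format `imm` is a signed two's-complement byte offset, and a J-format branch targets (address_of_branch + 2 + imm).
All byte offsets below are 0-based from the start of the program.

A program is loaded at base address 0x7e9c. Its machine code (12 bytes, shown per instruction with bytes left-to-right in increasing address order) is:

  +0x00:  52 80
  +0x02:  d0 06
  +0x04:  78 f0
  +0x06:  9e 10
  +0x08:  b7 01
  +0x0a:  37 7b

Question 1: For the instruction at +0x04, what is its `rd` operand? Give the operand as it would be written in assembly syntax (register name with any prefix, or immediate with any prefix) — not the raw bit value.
bx

off 0x04: read 78 f0 as big → 0x78f0
  opcode bits[15:10]=0x1e: ldr/RR
  [9:7] rd=1 = bx
  [6:4] rs=7 = sp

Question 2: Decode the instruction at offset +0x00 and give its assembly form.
sll di, ax

@+00  big-endian(52 80) = 0x5280
  op=0x5280>>10=0x14 ⇒ sll (RR)
  rd@[9:7]=0x5 ⇒ di
  rs@[6:4]=0x0 ⇒ ax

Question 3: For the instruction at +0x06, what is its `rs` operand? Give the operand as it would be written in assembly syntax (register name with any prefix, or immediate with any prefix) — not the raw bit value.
off 0x06: read 9e 10 as big → 0x9e10
  top 6b → 0x27 → eor [RR]
  rd: (w>>7)&0x7=0x4 → si
  rs: (w>>4)&0x7=0x1 → bx

bx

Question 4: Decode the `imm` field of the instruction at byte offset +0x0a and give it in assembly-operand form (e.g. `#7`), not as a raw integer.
+0x0a: 37 7b ⇒ word 0x377b (big)
  op=0x377b>>10=0xd ⇒ sbi (RI)
  [9:7] rd=6 = bp
  [6:0] imm=123 = #123

#123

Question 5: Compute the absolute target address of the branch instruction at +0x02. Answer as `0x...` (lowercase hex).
@+02  big-endian(d0 06) = 0xd006
  opcode bits[15:10]=0x34: call/J
  imm@[9:0]=0x6 ⇒ #6
  target = base 0x7e9c + off 0x02 + 2 + imm 6 = 0x7ea6

0x7ea6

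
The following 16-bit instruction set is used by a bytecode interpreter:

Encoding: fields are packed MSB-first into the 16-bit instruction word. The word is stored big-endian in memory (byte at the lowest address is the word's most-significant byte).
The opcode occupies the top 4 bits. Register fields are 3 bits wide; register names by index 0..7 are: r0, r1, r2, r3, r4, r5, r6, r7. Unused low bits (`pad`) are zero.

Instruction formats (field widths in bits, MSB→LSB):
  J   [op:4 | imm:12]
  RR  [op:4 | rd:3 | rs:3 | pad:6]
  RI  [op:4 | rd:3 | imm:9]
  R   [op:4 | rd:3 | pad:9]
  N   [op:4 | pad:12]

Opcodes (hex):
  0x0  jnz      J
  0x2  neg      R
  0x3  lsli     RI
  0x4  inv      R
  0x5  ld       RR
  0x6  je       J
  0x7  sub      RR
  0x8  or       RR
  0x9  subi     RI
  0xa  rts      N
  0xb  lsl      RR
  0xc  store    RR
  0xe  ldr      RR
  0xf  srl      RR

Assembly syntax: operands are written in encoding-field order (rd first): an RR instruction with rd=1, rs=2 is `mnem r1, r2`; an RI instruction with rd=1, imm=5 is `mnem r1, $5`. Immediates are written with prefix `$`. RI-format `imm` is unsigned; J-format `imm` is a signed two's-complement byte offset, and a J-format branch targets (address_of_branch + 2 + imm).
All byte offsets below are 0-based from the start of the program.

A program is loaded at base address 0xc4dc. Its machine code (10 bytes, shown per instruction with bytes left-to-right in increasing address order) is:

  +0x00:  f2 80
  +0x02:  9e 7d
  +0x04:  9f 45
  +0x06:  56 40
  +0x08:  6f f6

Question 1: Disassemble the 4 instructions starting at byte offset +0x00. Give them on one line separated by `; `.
srl r1, r2; subi r7, $125; subi r7, $325; ld r3, r1

off 0x00: read f2 80 as big → 0xf280
  top 4b → 0xf → srl [RR]
  rd: (w>>9)&0x7=0x1 → r1
  rs: (w>>6)&0x7=0x2 → r2
off 0x02: read 9e 7d as big → 0x9e7d
  top 4b → 0x9 → subi [RI]
  rd: (w>>9)&0x7=0x7 → r7
  imm: (w>>0)&0x1ff=0x7d → $125
off 0x04: read 9f 45 as big → 0x9f45
  top 4b → 0x9 → subi [RI]
  rd: (w>>9)&0x7=0x7 → r7
  imm: (w>>0)&0x1ff=0x145 → $325
off 0x06: read 56 40 as big → 0x5640
  top 4b → 0x5 → ld [RR]
  rd: (w>>9)&0x7=0x3 → r3
  rs: (w>>6)&0x7=0x1 → r1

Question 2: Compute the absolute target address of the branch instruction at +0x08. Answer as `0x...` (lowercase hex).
[08] 6f f6 → 0x6ff6
  top 4b → 0x6 → je [J]
  imm: (w>>0)&0xfff=0xff6 (s12→-10) → $-10
  target = base 0xc4dc + off 0x08 + 2 + imm -10 = 0xc4dc

0xc4dc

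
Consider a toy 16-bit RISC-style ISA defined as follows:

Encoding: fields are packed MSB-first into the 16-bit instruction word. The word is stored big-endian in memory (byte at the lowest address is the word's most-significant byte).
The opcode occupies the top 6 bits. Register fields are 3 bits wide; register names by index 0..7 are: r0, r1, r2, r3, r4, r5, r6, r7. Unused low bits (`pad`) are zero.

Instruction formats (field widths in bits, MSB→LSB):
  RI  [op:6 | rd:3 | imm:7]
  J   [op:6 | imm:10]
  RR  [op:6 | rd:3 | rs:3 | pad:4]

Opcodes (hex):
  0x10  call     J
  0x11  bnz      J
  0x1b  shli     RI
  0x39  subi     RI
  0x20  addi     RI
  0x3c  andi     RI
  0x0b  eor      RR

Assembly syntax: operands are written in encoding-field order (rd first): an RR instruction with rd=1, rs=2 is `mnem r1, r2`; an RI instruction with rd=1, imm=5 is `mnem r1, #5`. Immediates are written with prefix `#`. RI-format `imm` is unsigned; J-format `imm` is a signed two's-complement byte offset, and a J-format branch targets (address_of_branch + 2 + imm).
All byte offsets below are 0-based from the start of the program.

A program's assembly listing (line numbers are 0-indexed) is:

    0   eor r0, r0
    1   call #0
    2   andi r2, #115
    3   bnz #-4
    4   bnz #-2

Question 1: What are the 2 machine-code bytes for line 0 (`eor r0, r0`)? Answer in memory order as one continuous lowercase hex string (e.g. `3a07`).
2c00

line 0 (eor): pack op=0xb:6|rd=0:3|rs=0:3|pad=0:4 = 0x2c00; big→ 2c 00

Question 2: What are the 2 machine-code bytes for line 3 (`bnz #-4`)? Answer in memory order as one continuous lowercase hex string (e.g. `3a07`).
line 3 (bnz): pack op=0x11:6|imm=-4:10 = 0x47fc; big→ 47 fc

47fc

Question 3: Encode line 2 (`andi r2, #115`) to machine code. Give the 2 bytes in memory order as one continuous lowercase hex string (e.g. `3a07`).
f173

L2: andi op=0x3c:6|rd=2:3|imm=115:7 ⇒ 0xf173 ⇒ big f1 73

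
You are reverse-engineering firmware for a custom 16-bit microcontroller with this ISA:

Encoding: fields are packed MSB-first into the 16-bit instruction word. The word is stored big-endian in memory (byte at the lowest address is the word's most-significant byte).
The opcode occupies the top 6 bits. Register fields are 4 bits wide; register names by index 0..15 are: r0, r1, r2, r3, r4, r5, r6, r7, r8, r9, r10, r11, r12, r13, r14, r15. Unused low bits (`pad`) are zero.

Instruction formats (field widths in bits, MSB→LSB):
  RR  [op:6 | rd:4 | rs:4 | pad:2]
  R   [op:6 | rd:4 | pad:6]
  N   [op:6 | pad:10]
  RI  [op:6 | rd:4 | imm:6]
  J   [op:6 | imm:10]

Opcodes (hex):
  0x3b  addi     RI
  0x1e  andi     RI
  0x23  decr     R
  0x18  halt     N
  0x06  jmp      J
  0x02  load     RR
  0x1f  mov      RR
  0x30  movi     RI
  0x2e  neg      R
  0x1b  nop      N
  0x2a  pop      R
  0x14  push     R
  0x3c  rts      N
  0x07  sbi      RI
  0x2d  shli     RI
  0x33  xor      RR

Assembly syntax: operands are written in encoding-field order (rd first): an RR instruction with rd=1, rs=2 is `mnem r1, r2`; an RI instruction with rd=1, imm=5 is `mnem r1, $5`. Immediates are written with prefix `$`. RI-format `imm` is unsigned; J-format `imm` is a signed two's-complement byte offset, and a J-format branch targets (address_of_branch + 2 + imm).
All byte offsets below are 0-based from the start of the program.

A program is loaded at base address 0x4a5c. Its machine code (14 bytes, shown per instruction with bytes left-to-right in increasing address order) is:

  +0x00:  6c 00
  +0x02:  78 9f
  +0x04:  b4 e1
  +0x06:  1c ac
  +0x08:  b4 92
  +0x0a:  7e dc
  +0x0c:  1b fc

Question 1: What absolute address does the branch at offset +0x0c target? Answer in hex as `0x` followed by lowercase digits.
0x4a66

off 0x0c: read 1b fc as big → 0x1bfc
  opcode bits[15:10]=0x6: jmp/J
  [9:0] imm=1020 (s10→-4) = $-4
  target = base 0x4a5c + off 0x0c + 2 + imm -4 = 0x4a66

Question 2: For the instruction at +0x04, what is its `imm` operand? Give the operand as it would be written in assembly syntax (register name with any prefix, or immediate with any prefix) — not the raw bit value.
@+04  big-endian(b4 e1) = 0xb4e1
  top 6b → 0x2d → shli [RI]
  rd@[9:6]=0x3 ⇒ r3
  imm@[5:0]=0x21 ⇒ $33

$33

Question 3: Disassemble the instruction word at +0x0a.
+0x0a: 7e dc ⇒ word 0x7edc (big)
  top 6b → 0x1f → mov [RR]
  [9:6] rd=11 = r11
  [5:2] rs=7 = r7

mov r11, r7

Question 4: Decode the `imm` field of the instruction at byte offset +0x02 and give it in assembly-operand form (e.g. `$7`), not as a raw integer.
$31

+0x02: 78 9f ⇒ word 0x789f (big)
  opcode bits[15:10]=0x1e: andi/RI
  rd: (w>>6)&0xf=0x2 → r2
  imm: (w>>0)&0x3f=0x1f → $31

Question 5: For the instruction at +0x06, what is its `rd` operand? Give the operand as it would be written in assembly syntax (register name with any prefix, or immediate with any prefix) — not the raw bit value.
r2

@+06  big-endian(1c ac) = 0x1cac
  top 6b → 0x7 → sbi [RI]
  rd@[9:6]=0x2 ⇒ r2
  imm@[5:0]=0x2c ⇒ $44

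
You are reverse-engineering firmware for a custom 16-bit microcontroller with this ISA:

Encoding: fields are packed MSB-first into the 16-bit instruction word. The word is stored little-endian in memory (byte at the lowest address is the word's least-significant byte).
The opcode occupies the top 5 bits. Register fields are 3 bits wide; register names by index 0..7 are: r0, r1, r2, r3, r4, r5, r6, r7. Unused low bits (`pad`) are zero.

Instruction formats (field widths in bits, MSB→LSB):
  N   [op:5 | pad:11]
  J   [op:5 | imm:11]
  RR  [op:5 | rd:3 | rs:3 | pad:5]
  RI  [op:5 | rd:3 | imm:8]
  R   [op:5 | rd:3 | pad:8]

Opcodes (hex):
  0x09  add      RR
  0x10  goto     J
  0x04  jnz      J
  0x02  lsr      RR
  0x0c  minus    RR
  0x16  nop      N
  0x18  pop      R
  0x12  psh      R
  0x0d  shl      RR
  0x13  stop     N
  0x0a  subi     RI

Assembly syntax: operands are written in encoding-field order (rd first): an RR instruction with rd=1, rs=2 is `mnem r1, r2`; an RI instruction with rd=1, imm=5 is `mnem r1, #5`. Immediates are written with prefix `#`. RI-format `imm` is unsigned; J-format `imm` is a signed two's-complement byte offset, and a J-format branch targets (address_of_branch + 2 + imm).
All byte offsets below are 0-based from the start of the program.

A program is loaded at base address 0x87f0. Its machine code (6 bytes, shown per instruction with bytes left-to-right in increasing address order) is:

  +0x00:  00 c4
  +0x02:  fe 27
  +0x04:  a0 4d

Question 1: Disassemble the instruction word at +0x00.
+0x00: 00 c4 ⇒ word 0xc400 (little)
  op=0xc400>>11=0x18 ⇒ pop (R)
  [10:8] rd=4 = r4

pop r4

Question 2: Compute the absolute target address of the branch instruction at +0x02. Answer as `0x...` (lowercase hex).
@+02  little-endian(fe 27) = 0x27fe
  opcode bits[15:11]=0x4: jnz/J
  imm: (w>>0)&0x7ff=0x7fe (s11→-2) → #-2
  target = base 0x87f0 + off 0x02 + 2 + imm -2 = 0x87f2

0x87f2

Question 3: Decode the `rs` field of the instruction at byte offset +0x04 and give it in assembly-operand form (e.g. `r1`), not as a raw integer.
[04] a0 4d → 0x4da0
  top 5b → 0x9 → add [RR]
  rd: (w>>8)&0x7=0x5 → r5
  rs: (w>>5)&0x7=0x5 → r5

r5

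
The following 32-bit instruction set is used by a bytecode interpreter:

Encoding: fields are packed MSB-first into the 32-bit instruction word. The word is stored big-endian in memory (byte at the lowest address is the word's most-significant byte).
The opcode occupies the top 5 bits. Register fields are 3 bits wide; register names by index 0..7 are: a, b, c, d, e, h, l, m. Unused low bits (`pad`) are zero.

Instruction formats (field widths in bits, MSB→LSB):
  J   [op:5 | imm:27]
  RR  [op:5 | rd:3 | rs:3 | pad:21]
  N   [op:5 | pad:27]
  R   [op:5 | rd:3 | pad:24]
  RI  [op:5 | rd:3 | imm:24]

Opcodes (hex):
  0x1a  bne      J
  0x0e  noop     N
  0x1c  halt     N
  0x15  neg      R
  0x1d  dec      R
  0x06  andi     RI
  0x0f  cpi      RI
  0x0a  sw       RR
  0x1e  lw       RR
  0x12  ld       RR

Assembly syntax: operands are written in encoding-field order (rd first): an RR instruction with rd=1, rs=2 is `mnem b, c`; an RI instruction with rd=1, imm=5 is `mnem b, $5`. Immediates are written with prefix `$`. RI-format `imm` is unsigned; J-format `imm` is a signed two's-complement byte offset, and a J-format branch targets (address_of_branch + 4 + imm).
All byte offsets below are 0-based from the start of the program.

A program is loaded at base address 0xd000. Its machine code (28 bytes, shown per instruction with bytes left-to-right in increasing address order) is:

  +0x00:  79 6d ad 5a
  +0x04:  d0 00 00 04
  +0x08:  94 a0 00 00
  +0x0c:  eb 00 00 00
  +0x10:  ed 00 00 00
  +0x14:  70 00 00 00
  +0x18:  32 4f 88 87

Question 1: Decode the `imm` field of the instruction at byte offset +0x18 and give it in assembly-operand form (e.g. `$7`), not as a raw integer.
$5212295

off 0x18: read 32 4f 88 87 as big → 0x324f8887
  op=0x324f8887>>27=0x6 ⇒ andi (RI)
  rd@[26:24]=0x2 ⇒ c
  imm@[23:0]=0x4f8887 ⇒ $5212295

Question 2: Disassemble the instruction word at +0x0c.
+0x0c: eb 00 00 00 ⇒ word 0xeb000000 (big)
  top 5b → 0x1d → dec [R]
  [26:24] rd=3 = d

dec d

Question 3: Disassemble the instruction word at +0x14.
[14] 70 00 00 00 → 0x70000000
  op=0x70000000>>27=0xe ⇒ noop (N)

noop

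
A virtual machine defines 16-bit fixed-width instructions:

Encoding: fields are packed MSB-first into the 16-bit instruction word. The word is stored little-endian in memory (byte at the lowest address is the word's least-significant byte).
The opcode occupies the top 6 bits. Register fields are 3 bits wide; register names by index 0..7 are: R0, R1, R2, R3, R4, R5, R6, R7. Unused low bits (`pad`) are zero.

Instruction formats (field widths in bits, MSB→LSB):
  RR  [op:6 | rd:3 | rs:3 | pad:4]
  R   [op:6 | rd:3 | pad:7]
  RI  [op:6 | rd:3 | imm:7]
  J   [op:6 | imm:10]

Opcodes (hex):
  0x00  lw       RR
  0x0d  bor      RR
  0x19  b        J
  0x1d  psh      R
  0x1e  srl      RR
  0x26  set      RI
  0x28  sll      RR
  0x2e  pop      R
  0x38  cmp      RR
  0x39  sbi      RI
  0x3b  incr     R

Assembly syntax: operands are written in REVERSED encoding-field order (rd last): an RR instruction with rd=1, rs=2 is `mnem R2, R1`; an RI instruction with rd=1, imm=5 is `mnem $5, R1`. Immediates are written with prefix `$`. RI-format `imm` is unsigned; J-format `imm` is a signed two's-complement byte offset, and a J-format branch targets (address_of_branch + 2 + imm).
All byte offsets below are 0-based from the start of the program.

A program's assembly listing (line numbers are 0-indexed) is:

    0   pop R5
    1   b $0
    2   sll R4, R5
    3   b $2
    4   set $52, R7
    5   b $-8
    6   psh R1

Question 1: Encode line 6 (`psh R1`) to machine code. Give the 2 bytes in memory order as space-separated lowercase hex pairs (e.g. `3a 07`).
6. psh fields op=0x1d:6|rd=1:3|pad=0:7 → word 7480h → 80 74

80 74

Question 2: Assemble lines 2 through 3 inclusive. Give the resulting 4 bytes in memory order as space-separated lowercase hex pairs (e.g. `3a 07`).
2. sll fields op=0x28:6|rd=5:3|rs=4:3|pad=0:4 → word a2c0h → c0 a2
3. b fields op=0x19:6|imm=2:10 → word 6402h → 02 64

c0 a2 02 64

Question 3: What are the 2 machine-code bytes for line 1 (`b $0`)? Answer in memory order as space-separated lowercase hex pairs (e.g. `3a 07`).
00 64

1. b fields op=0x19:6|imm=0:10 → word 6400h → 00 64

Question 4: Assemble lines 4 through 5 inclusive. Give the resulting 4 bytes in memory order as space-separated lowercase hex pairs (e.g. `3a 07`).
b4 9b f8 67

line 4 (set): pack op=0x26:6|rd=7:3|imm=52:7 = 0x9bb4; little→ b4 9b
line 5 (b): pack op=0x19:6|imm=-8:10 = 0x67f8; little→ f8 67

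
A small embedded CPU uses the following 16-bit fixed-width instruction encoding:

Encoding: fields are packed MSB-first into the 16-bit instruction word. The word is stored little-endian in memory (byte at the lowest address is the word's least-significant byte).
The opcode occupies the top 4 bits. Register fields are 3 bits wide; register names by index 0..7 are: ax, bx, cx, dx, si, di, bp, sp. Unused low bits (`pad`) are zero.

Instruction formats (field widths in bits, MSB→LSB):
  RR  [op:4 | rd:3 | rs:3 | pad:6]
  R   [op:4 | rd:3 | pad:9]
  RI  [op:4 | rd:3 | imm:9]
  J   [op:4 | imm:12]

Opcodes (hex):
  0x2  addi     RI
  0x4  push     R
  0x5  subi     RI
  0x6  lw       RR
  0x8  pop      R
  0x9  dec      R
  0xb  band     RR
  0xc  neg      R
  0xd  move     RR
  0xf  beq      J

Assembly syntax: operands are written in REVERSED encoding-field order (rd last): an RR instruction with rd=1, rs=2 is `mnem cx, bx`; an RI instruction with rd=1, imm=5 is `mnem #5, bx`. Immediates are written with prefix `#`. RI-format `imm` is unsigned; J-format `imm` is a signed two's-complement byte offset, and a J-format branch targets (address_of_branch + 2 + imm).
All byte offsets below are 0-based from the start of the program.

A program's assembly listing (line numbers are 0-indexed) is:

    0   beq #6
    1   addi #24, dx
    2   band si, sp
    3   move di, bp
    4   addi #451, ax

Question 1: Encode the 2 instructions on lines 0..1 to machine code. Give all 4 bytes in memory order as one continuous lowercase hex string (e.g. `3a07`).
06f01826

line 0 (beq): pack op=0xf:4|imm=6:12 = 0xf006; little→ 06 f0
line 1 (addi): pack op=0x2:4|rd=3:3|imm=24:9 = 0x2618; little→ 18 26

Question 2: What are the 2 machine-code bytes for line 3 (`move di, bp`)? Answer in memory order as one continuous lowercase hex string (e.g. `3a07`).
40dd

L3: move op=0xd:4|rd=6:3|rs=5:3|pad=0:6 ⇒ 0xdd40 ⇒ little 40 dd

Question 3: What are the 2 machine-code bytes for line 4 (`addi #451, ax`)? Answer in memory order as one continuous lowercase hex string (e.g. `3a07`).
L4: addi op=0x2:4|rd=0:3|imm=451:9 ⇒ 0x21c3 ⇒ little c3 21

c321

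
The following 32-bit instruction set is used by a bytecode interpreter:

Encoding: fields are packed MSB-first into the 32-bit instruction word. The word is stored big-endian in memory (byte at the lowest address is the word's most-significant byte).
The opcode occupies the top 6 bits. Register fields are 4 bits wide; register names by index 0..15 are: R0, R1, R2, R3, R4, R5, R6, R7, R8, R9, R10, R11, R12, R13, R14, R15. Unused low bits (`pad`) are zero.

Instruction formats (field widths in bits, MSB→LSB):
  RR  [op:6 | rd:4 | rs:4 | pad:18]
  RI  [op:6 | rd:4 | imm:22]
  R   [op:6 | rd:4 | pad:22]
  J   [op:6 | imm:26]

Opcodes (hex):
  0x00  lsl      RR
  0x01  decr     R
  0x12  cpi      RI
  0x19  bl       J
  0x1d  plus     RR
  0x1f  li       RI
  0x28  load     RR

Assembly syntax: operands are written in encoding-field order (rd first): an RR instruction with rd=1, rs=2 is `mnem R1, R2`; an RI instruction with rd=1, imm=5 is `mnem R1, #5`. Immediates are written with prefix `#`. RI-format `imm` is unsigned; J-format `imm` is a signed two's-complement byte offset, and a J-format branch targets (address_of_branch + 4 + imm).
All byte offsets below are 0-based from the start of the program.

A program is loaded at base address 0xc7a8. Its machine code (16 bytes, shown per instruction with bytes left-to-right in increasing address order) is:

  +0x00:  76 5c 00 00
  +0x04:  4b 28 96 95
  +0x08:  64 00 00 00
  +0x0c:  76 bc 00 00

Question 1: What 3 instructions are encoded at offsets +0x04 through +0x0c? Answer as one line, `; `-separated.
+0x04: 4b 28 96 95 ⇒ word 0x4b289695 (big)
  opcode bits[31:26]=0x12: cpi/RI
  rd: (w>>22)&0xf=0xc → R12
  imm: (w>>0)&0x3fffff=0x289695 → #2659989
+0x08: 64 00 00 00 ⇒ word 0x64000000 (big)
  opcode bits[31:26]=0x19: bl/J
  imm: (w>>0)&0x3ffffff=0x0 → #0
+0x0c: 76 bc 00 00 ⇒ word 0x76bc0000 (big)
  opcode bits[31:26]=0x1d: plus/RR
  rd: (w>>22)&0xf=0xa → R10
  rs: (w>>18)&0xf=0xf → R15

cpi R12, #2659989; bl #0; plus R10, R15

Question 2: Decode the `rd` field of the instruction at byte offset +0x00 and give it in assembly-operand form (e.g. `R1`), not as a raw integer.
R9

[00] 76 5c 00 00 → 0x765c0000
  op=0x765c0000>>26=0x1d ⇒ plus (RR)
  rd: (w>>22)&0xf=0x9 → R9
  rs: (w>>18)&0xf=0x7 → R7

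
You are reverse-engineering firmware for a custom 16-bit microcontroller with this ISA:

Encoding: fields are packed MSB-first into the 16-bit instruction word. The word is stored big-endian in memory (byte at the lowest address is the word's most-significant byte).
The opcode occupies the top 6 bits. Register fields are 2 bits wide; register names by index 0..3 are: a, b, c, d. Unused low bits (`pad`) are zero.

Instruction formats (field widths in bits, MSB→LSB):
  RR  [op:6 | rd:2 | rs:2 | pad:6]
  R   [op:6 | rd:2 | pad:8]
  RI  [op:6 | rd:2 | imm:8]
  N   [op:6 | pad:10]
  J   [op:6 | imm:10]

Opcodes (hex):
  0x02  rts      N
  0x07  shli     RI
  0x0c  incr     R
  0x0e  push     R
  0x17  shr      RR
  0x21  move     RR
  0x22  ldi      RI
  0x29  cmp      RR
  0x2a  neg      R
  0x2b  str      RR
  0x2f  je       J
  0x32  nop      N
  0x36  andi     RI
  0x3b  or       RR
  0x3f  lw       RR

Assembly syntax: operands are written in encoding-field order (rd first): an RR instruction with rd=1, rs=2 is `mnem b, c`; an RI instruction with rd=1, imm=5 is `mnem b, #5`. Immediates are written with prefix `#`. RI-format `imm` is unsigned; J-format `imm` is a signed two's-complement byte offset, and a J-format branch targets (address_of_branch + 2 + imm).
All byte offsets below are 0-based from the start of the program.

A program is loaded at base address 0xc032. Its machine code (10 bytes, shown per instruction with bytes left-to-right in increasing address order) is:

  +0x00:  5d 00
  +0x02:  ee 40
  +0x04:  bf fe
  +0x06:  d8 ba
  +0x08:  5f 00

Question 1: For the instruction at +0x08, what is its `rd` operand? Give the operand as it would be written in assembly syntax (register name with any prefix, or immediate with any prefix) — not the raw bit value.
d

@+08  big-endian(5f 00) = 0x5f00
  top 6b → 0x17 → shr [RR]
  [9:8] rd=3 = d
  [7:6] rs=0 = a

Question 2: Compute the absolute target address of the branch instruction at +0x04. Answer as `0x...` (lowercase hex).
0xc036

[04] bf fe → 0xbffe
  opcode bits[15:10]=0x2f: je/J
  imm: (w>>0)&0x3ff=0x3fe (s10→-2) → #-2
  target = base 0xc032 + off 0x04 + 2 + imm -2 = 0xc036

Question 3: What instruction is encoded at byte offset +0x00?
shr b, a

+0x00: 5d 00 ⇒ word 0x5d00 (big)
  top 6b → 0x17 → shr [RR]
  [9:8] rd=1 = b
  [7:6] rs=0 = a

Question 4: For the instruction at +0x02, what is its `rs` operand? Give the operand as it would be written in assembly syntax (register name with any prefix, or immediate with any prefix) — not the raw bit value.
b

+0x02: ee 40 ⇒ word 0xee40 (big)
  opcode bits[15:10]=0x3b: or/RR
  rd@[9:8]=0x2 ⇒ c
  rs@[7:6]=0x1 ⇒ b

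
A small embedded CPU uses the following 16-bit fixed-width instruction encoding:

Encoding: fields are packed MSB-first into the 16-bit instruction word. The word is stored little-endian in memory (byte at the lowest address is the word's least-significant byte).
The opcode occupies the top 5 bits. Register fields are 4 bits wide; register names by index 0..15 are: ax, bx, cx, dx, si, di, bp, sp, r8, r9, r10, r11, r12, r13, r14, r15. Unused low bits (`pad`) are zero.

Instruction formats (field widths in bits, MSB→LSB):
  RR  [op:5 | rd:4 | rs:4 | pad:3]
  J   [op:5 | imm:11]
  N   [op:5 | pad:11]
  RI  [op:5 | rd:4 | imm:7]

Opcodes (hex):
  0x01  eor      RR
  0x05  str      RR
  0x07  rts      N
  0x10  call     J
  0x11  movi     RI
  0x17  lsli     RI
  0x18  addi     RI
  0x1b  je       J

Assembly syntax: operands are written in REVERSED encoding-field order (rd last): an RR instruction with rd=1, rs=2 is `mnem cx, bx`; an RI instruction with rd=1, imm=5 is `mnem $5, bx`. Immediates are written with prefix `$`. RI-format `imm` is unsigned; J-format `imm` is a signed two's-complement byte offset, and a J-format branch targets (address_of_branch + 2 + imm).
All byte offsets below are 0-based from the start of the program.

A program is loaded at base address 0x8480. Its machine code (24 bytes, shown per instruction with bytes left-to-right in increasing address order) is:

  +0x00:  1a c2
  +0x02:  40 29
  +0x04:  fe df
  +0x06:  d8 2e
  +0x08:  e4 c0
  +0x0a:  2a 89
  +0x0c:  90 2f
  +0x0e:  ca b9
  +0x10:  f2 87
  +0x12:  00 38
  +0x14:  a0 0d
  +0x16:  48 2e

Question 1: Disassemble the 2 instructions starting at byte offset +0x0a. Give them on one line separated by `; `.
off 0x0a: read 2a 89 as little → 0x892a
  opcode bits[15:11]=0x11: movi/RI
  [10:7] rd=2 = cx
  [6:0] imm=42 = $42
off 0x0c: read 90 2f as little → 0x2f90
  opcode bits[15:11]=0x5: str/RR
  [10:7] rd=15 = r15
  [6:3] rs=2 = cx

movi $42, cx; str cx, r15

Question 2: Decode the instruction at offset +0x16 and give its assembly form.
@+16  little-endian(48 2e) = 0x2e48
  top 5b → 0x5 → str [RR]
  [10:7] rd=12 = r12
  [6:3] rs=9 = r9

str r9, r12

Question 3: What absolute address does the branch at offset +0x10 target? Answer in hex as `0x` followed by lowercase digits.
[10] f2 87 → 0x87f2
  op=0x87f2>>11=0x10 ⇒ call (J)
  imm@[10:0]=0x7f2 (s11→-14) ⇒ $-14
  target = base 0x8480 + off 0x10 + 2 + imm -14 = 0x8484

0x8484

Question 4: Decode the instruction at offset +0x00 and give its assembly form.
addi $26, si

off 0x00: read 1a c2 as little → 0xc21a
  opcode bits[15:11]=0x18: addi/RI
  [10:7] rd=4 = si
  [6:0] imm=26 = $26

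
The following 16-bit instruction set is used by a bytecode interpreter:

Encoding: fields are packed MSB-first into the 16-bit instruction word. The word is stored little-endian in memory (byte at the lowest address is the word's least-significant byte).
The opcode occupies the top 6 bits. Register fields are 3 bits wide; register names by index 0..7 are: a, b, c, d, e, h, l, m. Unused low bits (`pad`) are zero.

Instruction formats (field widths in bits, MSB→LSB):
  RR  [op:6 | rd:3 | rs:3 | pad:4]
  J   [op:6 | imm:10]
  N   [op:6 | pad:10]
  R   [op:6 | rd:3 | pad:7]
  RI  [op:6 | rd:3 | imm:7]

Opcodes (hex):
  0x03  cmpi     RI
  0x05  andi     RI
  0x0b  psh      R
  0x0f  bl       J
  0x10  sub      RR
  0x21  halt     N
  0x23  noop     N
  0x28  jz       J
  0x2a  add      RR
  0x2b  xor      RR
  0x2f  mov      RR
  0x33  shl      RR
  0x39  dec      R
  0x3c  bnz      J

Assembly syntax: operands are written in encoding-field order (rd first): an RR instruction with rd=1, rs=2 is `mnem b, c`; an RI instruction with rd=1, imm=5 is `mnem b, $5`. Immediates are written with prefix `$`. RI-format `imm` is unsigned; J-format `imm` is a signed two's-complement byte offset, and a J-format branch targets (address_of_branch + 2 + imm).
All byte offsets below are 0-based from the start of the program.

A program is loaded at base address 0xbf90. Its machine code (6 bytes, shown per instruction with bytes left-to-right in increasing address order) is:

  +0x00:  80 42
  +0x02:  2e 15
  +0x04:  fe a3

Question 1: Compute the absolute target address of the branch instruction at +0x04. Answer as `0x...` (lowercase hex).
0xbf94

+0x04: fe a3 ⇒ word 0xa3fe (little)
  top 6b → 0x28 → jz [J]
  imm@[9:0]=0x3fe (s10→-2) ⇒ $-2
  target = base 0xbf90 + off 0x04 + 2 + imm -2 = 0xbf94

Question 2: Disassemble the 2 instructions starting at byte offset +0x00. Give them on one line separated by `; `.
[00] 80 42 → 0x4280
  op=0x4280>>10=0x10 ⇒ sub (RR)
  [9:7] rd=5 = h
  [6:4] rs=0 = a
[02] 2e 15 → 0x152e
  op=0x152e>>10=0x5 ⇒ andi (RI)
  [9:7] rd=2 = c
  [6:0] imm=46 = $46

sub h, a; andi c, $46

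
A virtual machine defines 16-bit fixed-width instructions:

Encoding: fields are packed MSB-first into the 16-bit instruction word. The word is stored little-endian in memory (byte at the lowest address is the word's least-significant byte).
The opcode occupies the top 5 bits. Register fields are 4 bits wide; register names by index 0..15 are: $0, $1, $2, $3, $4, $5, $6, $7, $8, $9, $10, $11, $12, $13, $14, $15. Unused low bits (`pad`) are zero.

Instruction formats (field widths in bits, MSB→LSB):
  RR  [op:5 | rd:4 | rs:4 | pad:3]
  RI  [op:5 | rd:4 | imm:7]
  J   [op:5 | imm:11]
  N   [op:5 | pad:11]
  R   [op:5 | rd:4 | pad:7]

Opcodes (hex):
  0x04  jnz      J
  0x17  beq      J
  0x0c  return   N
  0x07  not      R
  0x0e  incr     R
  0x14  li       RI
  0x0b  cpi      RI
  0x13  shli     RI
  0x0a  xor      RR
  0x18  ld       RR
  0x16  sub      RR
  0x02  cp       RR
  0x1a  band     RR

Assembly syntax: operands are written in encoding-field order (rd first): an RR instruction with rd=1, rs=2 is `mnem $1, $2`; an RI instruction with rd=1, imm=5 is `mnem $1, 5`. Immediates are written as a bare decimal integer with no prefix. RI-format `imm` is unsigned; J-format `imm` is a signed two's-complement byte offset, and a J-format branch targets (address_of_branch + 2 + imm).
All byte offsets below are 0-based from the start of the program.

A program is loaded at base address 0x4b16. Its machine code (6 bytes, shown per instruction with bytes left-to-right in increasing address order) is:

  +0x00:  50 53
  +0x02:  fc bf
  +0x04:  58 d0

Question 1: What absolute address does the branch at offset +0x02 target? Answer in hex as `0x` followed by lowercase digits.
@+02  little-endian(fc bf) = 0xbffc
  op=0xbffc>>11=0x17 ⇒ beq (J)
  imm@[10:0]=0x7fc (s11→-4) ⇒ -4
  target = base 0x4b16 + off 0x02 + 2 + imm -4 = 0x4b16

0x4b16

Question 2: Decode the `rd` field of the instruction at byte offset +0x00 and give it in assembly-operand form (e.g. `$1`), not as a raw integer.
$6

+0x00: 50 53 ⇒ word 0x5350 (little)
  op=0x5350>>11=0xa ⇒ xor (RR)
  rd: (w>>7)&0xf=0x6 → $6
  rs: (w>>3)&0xf=0xa → $10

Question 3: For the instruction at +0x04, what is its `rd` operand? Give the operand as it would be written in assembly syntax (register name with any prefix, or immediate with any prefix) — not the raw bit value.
off 0x04: read 58 d0 as little → 0xd058
  top 5b → 0x1a → band [RR]
  rd@[10:7]=0x0 ⇒ $0
  rs@[6:3]=0xb ⇒ $11

$0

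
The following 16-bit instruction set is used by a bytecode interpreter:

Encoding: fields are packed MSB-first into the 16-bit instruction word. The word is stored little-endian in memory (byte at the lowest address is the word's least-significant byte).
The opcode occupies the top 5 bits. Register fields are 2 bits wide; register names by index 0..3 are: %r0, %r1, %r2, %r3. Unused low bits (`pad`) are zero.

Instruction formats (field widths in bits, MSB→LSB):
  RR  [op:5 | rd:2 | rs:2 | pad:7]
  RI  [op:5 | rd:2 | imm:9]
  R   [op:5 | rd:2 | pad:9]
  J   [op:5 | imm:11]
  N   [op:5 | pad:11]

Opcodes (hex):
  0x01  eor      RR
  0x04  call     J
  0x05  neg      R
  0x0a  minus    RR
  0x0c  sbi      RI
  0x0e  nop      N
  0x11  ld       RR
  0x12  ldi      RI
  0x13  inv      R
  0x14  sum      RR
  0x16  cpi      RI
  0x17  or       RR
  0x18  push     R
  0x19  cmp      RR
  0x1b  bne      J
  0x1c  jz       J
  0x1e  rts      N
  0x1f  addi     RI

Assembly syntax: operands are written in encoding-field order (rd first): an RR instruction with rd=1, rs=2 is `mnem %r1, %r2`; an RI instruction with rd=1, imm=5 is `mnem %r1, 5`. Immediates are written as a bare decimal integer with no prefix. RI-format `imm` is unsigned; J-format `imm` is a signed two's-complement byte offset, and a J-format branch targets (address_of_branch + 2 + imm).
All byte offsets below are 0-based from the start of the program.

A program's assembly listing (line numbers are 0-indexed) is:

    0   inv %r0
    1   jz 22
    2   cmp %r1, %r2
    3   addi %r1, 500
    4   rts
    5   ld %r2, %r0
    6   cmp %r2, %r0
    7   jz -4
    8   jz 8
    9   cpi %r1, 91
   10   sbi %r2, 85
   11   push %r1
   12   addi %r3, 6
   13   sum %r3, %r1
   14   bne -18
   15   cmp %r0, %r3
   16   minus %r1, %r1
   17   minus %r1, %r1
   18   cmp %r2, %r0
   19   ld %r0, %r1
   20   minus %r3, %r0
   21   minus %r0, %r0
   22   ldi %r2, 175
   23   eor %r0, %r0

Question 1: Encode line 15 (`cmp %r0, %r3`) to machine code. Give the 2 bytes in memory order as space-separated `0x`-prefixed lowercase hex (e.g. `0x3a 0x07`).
15. cmp fields op=0x19:5|rd=0:2|rs=3:2|pad=0:7 → word c980h → 80 c9

0x80 0xc9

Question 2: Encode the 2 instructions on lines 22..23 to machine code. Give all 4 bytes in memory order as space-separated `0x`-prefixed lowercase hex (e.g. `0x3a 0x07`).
22. ldi fields op=0x12:5|rd=2:2|imm=175:9 → word 94afh → af 94
23. eor fields op=0x1:5|rd=0:2|rs=0:2|pad=0:7 → word 0800h → 00 08

0xaf 0x94 0x00 0x08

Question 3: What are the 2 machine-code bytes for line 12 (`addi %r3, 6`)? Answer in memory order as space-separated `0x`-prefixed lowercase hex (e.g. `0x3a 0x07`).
L12: addi op=0x1f:5|rd=3:2|imm=6:9 ⇒ 0xfe06 ⇒ little 06 fe

0x06 0xfe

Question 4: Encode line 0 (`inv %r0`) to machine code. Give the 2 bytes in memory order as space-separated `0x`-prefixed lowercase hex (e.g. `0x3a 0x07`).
line 0 (inv): pack op=0x13:5|rd=0:2|pad=0:9 = 0x9800; little→ 00 98

0x00 0x98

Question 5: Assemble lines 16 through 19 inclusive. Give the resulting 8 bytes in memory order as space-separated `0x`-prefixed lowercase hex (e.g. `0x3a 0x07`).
L16: minus op=0xa:5|rd=1:2|rs=1:2|pad=0:7 ⇒ 0x5280 ⇒ little 80 52
L17: minus op=0xa:5|rd=1:2|rs=1:2|pad=0:7 ⇒ 0x5280 ⇒ little 80 52
L18: cmp op=0x19:5|rd=2:2|rs=0:2|pad=0:7 ⇒ 0xcc00 ⇒ little 00 cc
L19: ld op=0x11:5|rd=0:2|rs=1:2|pad=0:7 ⇒ 0x8880 ⇒ little 80 88

0x80 0x52 0x80 0x52 0x00 0xcc 0x80 0x88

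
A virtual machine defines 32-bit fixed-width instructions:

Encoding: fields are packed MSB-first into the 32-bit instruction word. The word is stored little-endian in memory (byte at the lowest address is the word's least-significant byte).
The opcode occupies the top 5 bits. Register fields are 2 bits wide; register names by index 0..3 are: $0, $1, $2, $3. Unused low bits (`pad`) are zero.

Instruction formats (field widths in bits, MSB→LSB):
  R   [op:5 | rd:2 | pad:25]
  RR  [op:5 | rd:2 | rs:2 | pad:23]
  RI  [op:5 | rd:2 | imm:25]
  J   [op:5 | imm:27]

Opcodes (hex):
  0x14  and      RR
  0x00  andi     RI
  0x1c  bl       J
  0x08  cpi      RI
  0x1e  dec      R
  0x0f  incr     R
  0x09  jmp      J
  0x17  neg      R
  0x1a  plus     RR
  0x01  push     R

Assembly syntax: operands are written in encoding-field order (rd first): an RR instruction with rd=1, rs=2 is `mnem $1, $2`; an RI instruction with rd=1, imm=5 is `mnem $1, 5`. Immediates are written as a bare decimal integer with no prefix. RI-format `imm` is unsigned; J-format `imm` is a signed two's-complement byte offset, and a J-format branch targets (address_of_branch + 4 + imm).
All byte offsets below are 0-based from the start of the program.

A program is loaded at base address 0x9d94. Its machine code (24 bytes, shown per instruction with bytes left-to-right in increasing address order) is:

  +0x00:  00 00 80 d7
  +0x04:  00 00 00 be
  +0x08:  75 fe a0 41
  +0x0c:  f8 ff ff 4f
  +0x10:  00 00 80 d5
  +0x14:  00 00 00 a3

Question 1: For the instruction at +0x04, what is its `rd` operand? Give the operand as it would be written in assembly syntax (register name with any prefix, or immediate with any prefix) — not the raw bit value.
@+04  little-endian(00 00 00 be) = 0xbe000000
  opcode bits[31:27]=0x17: neg/R
  [26:25] rd=3 = $3

$3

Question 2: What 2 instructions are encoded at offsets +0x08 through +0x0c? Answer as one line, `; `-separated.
[08] 75 fe a0 41 → 0x41a0fe75
  top 5b → 0x8 → cpi [RI]
  rd: (w>>25)&0x3=0x0 → $0
  imm: (w>>0)&0x1ffffff=0x1a0fe75 → 27328117
[0c] f8 ff ff 4f → 0x4ffffff8
  top 5b → 0x9 → jmp [J]
  imm: (w>>0)&0x7ffffff=0x7fffff8 (s27→-8) → -8

cpi $0, 27328117; jmp -8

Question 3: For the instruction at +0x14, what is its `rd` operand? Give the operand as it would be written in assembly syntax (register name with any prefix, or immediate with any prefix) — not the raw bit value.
$1

[14] 00 00 00 a3 → 0xa3000000
  top 5b → 0x14 → and [RR]
  [26:25] rd=1 = $1
  [24:23] rs=2 = $2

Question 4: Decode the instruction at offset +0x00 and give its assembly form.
plus $3, $3

off 0x00: read 00 00 80 d7 as little → 0xd7800000
  op=0xd7800000>>27=0x1a ⇒ plus (RR)
  rd@[26:25]=0x3 ⇒ $3
  rs@[24:23]=0x3 ⇒ $3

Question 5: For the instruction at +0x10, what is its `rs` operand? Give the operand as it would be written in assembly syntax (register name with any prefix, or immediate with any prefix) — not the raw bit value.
off 0x10: read 00 00 80 d5 as little → 0xd5800000
  opcode bits[31:27]=0x1a: plus/RR
  rd: (w>>25)&0x3=0x2 → $2
  rs: (w>>23)&0x3=0x3 → $3

$3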